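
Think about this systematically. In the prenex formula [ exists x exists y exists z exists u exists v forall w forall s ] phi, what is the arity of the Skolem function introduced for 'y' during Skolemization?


Quantifier prefix: exists x exists y exists z exists u exists v forall w forall s
'y' is existentially quantified at position 2.
No universal quantifiers precede it.
Skolem function arity = 0 (a Skolem constant)

0


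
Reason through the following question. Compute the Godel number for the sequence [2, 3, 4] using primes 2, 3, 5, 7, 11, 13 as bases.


Encode each element as an exponent of the corresponding prime:
  2^2 = 4
  3^3 = 27
  5^4 = 625
Product = 4 * 27 * 625 = 67500

67500


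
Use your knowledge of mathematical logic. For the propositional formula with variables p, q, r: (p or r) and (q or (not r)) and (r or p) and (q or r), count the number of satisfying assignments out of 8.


Evaluate all 8 assignments for p, q, r:
p=0, q=0, r=0: 0
p=0, q=0, r=1: 0
p=0, q=1, r=0: 0
p=0, q=1, r=1: 1
p=1, q=0, r=0: 0
p=1, q=0, r=1: 0
p=1, q=1, r=0: 1
p=1, q=1, r=1: 1
Satisfying count = 3

3


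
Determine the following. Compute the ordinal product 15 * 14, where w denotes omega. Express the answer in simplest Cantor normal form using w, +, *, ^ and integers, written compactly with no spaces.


Compute 15 * 14.
Ordinal * is associative and left-distributive over +, but NOT commutative; for finite n>1, n*w = w but w*n stays w*n.
Both finite; ordinal * agrees with natural *: 15 * 14 = 210.
Result = 210

210


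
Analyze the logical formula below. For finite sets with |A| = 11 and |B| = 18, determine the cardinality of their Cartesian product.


The Cartesian product A x B contains all ordered pairs (a, b).
|A x B| = |A| * |B| = 11 * 18 = 198

198


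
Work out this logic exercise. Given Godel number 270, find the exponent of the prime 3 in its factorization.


Factorize 270 by dividing by 3 repeatedly.
Division steps: 3 divides 270 exactly 3 time(s).
Exponent of 3 = 3

3


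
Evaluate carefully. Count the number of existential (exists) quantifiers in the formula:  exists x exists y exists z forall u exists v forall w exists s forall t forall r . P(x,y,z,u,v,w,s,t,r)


Quantifier prefix: exists x exists y exists z forall u exists v forall w exists s forall t forall r
Mark each quantifier type:
  E E E U E U E U U
Universal count = 4, Existential count = 5
Asked for existential (exists) quantifiers: 5

5


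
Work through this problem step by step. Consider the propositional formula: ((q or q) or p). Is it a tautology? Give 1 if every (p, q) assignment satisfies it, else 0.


Check all 4 assignments:
p=0, q=0: 0
p=0, q=1: 1
p=1, q=0: 1
p=1, q=1: 1
Satisfying count = 3/4.
Tautology iff count = 4: no.

0


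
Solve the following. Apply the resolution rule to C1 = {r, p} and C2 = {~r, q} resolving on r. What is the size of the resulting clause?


Remove r from C1 and ~r from C2.
C1 remainder: {p}
C2 remainder: {q}
Union (resolvent): {p, q}
Resolvent has 2 literal(s).

2


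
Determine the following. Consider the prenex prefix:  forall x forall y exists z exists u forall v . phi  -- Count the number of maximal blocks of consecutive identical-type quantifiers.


Quantifier-type sequence: A A E E A  (A=forall, E=exists)
Group into maximal same-type runs:
  Ax2 | Ex2 | Ax1
Number of blocks = 3

3


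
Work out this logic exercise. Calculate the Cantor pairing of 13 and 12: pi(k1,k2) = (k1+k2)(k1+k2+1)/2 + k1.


k1 + k2 = 25
(k1+k2)(k1+k2+1)/2 = 25 * 26 / 2 = 325
pi = 325 + 13 = 338

338


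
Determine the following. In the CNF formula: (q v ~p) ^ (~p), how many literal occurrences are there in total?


Counting literals in each clause:
Clause 1: 2 literal(s)
Clause 2: 1 literal(s)
Total = 3

3


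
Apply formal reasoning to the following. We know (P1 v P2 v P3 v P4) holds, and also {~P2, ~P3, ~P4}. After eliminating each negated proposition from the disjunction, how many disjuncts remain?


Original disjuncts (4): P1, P2, P3, P4
Negated (eliminate): ~P2, ~P3, ~P4
Remaining disjuncts: P1
Count = 4 - 3 = 1

1


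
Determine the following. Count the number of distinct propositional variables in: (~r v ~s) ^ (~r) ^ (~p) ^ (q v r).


Identify each variable that appears in the formula.
Variables found: p, q, r, s
Count = 4

4


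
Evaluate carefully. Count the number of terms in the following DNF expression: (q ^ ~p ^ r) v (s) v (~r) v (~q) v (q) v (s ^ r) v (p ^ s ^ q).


A DNF formula is a disjunction of terms (conjunctions).
Terms are separated by v.
Counting the disjuncts: 7 terms.

7


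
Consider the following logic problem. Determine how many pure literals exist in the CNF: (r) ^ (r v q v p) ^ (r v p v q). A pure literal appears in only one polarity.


Check each variable for pure literal status:
p: pure positive
q: pure positive
r: pure positive
Pure literal count = 3

3


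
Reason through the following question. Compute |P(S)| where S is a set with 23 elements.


The power set of a set with n elements has 2^n elements.
|P(S)| = 2^23 = 8388608

8388608


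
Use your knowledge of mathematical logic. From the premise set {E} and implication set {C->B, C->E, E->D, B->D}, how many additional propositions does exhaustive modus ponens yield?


Initial facts: {E}
Apply modus ponens to closure:
  E and E->D  =>  D
Final known: {D, E}
New propositions: {D}
Count = 1

1


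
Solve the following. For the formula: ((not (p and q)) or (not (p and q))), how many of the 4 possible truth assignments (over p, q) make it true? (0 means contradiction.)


Check all 4 assignments:
p=0, q=0: 1
p=0, q=1: 1
p=1, q=0: 1
p=1, q=1: 0
Count of True = 3

3


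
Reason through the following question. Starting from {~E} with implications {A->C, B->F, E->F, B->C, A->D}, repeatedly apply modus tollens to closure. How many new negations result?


Initial negated facts: {~E}
Apply modus tollens to closure:
  (no implication fires)
Final negated: {~E}
New negations: {(none)}
Count = 0

0


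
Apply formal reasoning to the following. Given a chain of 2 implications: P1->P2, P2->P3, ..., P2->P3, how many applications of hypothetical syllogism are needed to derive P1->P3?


With 2 implications in a chain connecting 3 propositions:
P1->P2, P2->P3, ..., P2->P3
Steps needed = (number of implications) - 1 = 2 - 1 = 1

1


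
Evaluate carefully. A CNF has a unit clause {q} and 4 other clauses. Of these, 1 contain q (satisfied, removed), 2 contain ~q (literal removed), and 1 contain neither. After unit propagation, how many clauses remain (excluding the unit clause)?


Satisfied (removed): 1
Shortened (remain): 2
Unchanged (remain): 1
Remaining = 2 + 1 = 3

3


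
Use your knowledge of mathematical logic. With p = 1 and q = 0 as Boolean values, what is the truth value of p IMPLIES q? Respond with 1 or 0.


p = 1, q = 0
Operation: p IMPLIES q
Evaluate: 1 IMPLIES 0 = 0

0


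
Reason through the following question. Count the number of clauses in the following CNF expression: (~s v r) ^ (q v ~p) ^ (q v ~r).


A CNF formula is a conjunction of clauses.
Clauses are separated by ^.
Counting the conjuncts: 3 clauses.

3


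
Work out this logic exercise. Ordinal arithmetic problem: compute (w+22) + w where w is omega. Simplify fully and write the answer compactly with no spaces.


Compute (w+22) + w.
Ordinal + is associative but NOT commutative; for finite n>0, n + w = w but w + n stays w+n.
(w+22) + w = w + (22+w) = w + w = w*2 (the finite tail 22 is absorbed by the right w).
Result = w*2

w*2


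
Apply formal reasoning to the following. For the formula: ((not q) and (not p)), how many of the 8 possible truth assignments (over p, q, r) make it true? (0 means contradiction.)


Check all 8 assignments:
p=0, q=0, r=0: 1
p=0, q=0, r=1: 1
p=0, q=1, r=0: 0
p=0, q=1, r=1: 0
p=1, q=0, r=0: 0
p=1, q=0, r=1: 0
p=1, q=1, r=0: 0
p=1, q=1, r=1: 0
Count of True = 2

2


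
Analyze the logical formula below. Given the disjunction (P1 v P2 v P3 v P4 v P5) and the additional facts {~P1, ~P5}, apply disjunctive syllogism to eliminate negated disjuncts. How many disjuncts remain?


Original disjuncts (5): P1, P2, P3, P4, P5
Negated (eliminate): ~P1, ~P5
Remaining disjuncts: P2, P3, P4
Count = 5 - 2 = 3

3


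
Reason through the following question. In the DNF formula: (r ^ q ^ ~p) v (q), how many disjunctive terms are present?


A DNF formula is a disjunction of terms (conjunctions).
Terms are separated by v.
Counting the disjuncts: 2 terms.

2


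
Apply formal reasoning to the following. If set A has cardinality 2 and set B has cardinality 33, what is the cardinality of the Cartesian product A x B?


The Cartesian product A x B contains all ordered pairs (a, b).
|A x B| = |A| * |B| = 2 * 33 = 66

66


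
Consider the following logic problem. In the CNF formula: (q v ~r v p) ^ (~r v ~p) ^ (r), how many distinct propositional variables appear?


Identify each variable that appears in the formula.
Variables found: p, q, r
Count = 3

3


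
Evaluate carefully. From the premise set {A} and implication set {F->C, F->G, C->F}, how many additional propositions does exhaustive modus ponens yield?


Initial facts: {A}
Apply modus ponens to closure:
  (no implication fires)
Final known: {A}
New propositions: {(none)}
Count = 0

0


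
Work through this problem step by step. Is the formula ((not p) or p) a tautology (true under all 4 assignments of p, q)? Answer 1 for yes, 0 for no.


Check all 4 assignments:
p=0, q=0: 1
p=0, q=1: 1
p=1, q=0: 1
p=1, q=1: 1
Satisfying count = 4/4.
Tautology iff count = 4: yes.

1


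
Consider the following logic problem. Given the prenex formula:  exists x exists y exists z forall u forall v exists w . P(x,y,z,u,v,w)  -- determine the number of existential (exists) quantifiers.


Quantifier prefix: exists x exists y exists z forall u forall v exists w
Mark each quantifier type:
  E E E U U E
Universal count = 2, Existential count = 4
Asked for existential (exists) quantifiers: 4

4


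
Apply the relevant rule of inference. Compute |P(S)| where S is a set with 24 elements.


The power set of a set with n elements has 2^n elements.
|P(S)| = 2^24 = 16777216

16777216


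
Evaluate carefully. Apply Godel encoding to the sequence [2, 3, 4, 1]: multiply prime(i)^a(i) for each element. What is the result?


Encode each element as an exponent of the corresponding prime:
  2^2 = 4
  3^3 = 27
  5^4 = 625
  7^1 = 7
Product = 4 * 27 * 625 * 7 = 472500

472500


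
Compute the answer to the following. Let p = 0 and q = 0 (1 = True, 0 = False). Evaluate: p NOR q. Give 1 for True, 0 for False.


p = 0, q = 0
Operation: p NOR q
Evaluate: 0 NOR 0 = 1

1


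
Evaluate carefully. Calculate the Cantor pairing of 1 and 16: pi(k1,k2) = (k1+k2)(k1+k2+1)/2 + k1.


k1 + k2 = 17
(k1+k2)(k1+k2+1)/2 = 17 * 18 / 2 = 153
pi = 153 + 1 = 154

154


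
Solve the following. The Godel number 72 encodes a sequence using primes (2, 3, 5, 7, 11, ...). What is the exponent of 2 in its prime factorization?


Factorize 72 by dividing by 2 repeatedly.
Division steps: 2 divides 72 exactly 3 time(s).
Exponent of 2 = 3

3


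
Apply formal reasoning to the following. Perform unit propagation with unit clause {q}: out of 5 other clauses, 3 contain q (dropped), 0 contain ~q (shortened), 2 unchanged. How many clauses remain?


Satisfied (removed): 3
Shortened (remain): 0
Unchanged (remain): 2
Remaining = 0 + 2 = 2

2


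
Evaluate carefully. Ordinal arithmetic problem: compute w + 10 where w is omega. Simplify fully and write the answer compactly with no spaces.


Compute w + 10.
Ordinal + is associative but NOT commutative; for finite n>0, n + w = w but w + n stays w+n.
w + 10 is already in normal form (a successor ordinal beyond w).
Result = w+10

w+10


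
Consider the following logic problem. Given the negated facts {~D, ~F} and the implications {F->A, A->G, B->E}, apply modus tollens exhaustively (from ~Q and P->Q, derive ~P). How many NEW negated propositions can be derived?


Initial negated facts: {~D, ~F}
Apply modus tollens to closure:
  (no implication fires)
Final negated: {~D, ~F}
New negations: {(none)}
Count = 0

0


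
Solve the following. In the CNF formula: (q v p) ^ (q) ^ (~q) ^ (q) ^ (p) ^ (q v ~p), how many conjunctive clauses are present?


A CNF formula is a conjunction of clauses.
Clauses are separated by ^.
Counting the conjuncts: 6 clauses.

6


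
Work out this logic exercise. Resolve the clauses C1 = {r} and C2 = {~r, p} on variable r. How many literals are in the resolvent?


Remove r from C1 and ~r from C2.
C1 remainder: {}
C2 remainder: {p}
Union (resolvent): {p}
Resolvent has 1 literal(s).

1


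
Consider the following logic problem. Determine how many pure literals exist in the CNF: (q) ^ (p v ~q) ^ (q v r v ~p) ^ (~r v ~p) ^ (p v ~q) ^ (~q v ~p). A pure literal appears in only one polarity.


Check each variable for pure literal status:
p: mixed (not pure)
q: mixed (not pure)
r: mixed (not pure)
Pure literal count = 0

0


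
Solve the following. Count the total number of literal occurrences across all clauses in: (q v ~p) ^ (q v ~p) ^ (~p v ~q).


Counting literals in each clause:
Clause 1: 2 literal(s)
Clause 2: 2 literal(s)
Clause 3: 2 literal(s)
Total = 6

6


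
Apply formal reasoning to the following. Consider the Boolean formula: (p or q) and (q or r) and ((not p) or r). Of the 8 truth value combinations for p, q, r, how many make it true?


Evaluate all 8 assignments for p, q, r:
p=0, q=0, r=0: 0
p=0, q=0, r=1: 0
p=0, q=1, r=0: 1
p=0, q=1, r=1: 1
p=1, q=0, r=0: 0
p=1, q=0, r=1: 1
p=1, q=1, r=0: 0
p=1, q=1, r=1: 1
Satisfying count = 4

4


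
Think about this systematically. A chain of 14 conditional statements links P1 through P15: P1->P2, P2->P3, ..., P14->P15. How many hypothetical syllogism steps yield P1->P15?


With 14 implications in a chain connecting 15 propositions:
P1->P2, P2->P3, ..., P14->P15
Steps needed = (number of implications) - 1 = 14 - 1 = 13

13


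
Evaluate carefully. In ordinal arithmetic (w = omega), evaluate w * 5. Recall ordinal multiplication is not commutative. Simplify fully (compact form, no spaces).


Compute w * 5.
Ordinal * is associative and left-distributive over +, but NOT commutative; for finite n>1, n*w = w but w*n stays w*n.
w * 5 means 5 copies of w concatenated: w*5.
Result = w*5

w*5


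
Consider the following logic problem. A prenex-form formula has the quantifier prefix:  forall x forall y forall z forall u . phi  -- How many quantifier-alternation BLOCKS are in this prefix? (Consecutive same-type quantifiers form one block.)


Quantifier-type sequence: A A A A  (A=forall, E=exists)
Group into maximal same-type runs:
  Ax4
Number of blocks = 1

1


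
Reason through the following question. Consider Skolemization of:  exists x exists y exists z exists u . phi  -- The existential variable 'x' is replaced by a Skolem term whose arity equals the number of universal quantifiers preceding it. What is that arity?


Quantifier prefix: exists x exists y exists z exists u
'x' is existentially quantified at position 1.
No universal quantifiers precede it.
Skolem function arity = 0 (a Skolem constant)

0


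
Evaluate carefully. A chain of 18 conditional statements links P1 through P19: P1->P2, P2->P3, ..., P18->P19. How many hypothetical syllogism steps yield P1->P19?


With 18 implications in a chain connecting 19 propositions:
P1->P2, P2->P3, ..., P18->P19
Steps needed = (number of implications) - 1 = 18 - 1 = 17

17


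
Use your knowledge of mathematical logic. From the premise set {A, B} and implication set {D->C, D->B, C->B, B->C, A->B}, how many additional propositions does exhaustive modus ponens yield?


Initial facts: {A, B}
Apply modus ponens to closure:
  B and B->C  =>  C
Final known: {A, B, C}
New propositions: {C}
Count = 1

1


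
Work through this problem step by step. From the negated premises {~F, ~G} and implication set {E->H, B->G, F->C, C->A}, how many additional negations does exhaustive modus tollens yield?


Initial negated facts: {~F, ~G}
Apply modus tollens to closure:
  ~G and B->G  =>  ~B
Final negated: {~B, ~F, ~G}
New negations: {~B}
Count = 1

1


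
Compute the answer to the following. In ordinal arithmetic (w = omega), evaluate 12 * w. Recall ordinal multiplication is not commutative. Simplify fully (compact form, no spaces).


Compute 12 * w.
Ordinal * is associative and left-distributive over +, but NOT commutative; for finite n>1, n*w = w but w*n stays w*n.
For finite n>0, n * w = sup{n*k : k<w} = w. So 12 * w = w.
Result = w

w


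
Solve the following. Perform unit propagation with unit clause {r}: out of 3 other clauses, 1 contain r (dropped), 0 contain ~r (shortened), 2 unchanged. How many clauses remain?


Satisfied (removed): 1
Shortened (remain): 0
Unchanged (remain): 2
Remaining = 0 + 2 = 2

2


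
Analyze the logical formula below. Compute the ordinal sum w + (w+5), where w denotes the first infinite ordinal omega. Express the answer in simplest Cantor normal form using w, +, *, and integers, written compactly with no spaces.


Compute w + (w+5).
Ordinal + is associative but NOT commutative; for finite n>0, n + w = w but w + n stays w+n.
w + (w+5) = (w+w) + 5 = w*2+5.
Result = w*2+5

w*2+5


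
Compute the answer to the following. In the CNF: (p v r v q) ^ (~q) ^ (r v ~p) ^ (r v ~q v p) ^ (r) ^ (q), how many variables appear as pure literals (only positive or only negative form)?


Check each variable for pure literal status:
p: mixed (not pure)
q: mixed (not pure)
r: pure positive
Pure literal count = 1

1


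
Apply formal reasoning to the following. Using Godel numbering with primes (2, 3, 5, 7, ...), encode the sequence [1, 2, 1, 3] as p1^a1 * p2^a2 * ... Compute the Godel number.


Encode each element as an exponent of the corresponding prime:
  2^1 = 2
  3^2 = 9
  5^1 = 5
  7^3 = 343
Product = 2 * 9 * 5 * 343 = 30870

30870


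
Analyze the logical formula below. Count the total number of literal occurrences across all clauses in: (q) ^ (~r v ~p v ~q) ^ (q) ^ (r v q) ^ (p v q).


Counting literals in each clause:
Clause 1: 1 literal(s)
Clause 2: 3 literal(s)
Clause 3: 1 literal(s)
Clause 4: 2 literal(s)
Clause 5: 2 literal(s)
Total = 9

9


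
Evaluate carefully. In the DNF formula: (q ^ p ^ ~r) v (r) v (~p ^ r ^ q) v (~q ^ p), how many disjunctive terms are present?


A DNF formula is a disjunction of terms (conjunctions).
Terms are separated by v.
Counting the disjuncts: 4 terms.

4


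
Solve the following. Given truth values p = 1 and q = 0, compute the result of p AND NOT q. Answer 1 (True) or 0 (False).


p = 1, q = 0
Operation: p AND NOT q
Evaluate: 1 AND NOT 0 = 1

1


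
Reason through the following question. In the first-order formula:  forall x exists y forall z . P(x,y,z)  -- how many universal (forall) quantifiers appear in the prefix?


Quantifier prefix: forall x exists y forall z
Mark each quantifier type:
  U E U
Universal count = 2, Existential count = 1
Asked for universal (forall) quantifiers: 2

2


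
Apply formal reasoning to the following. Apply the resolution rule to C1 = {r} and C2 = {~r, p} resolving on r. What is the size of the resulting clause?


Remove r from C1 and ~r from C2.
C1 remainder: {}
C2 remainder: {p}
Union (resolvent): {p}
Resolvent has 1 literal(s).

1


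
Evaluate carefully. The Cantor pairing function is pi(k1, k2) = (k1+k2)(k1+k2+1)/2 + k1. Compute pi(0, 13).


k1 + k2 = 13
(k1+k2)(k1+k2+1)/2 = 13 * 14 / 2 = 91
pi = 91 + 0 = 91

91


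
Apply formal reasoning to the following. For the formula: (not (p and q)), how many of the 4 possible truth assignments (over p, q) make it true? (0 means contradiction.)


Check all 4 assignments:
p=0, q=0: 1
p=0, q=1: 1
p=1, q=0: 1
p=1, q=1: 0
Count of True = 3

3


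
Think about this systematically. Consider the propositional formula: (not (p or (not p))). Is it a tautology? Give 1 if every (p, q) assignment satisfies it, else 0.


Check all 4 assignments:
p=0, q=0: 0
p=0, q=1: 0
p=1, q=0: 0
p=1, q=1: 0
Satisfying count = 0/4.
Tautology iff count = 4: no.

0


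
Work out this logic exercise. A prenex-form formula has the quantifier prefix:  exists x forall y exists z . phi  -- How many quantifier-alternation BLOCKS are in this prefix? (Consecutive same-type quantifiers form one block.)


Quantifier-type sequence: E A E  (A=forall, E=exists)
Group into maximal same-type runs:
  Ex1 | Ax1 | Ex1
Number of blocks = 3

3


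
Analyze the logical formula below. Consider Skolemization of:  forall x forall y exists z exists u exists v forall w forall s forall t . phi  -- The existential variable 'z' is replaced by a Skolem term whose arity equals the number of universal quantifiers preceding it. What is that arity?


Quantifier prefix: forall x forall y exists z exists u exists v forall w forall s forall t
'z' is existentially quantified at position 3.
Universal variables preceding it: x, y
Skolem function arity = 2

2


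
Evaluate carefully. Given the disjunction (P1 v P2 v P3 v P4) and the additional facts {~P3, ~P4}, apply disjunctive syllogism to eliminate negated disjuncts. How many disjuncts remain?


Original disjuncts (4): P1, P2, P3, P4
Negated (eliminate): ~P3, ~P4
Remaining disjuncts: P1, P2
Count = 4 - 2 = 2

2


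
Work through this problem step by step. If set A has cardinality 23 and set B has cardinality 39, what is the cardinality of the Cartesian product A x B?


The Cartesian product A x B contains all ordered pairs (a, b).
|A x B| = |A| * |B| = 23 * 39 = 897

897


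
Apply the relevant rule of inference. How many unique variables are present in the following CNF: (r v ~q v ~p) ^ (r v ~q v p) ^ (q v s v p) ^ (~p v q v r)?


Identify each variable that appears in the formula.
Variables found: p, q, r, s
Count = 4

4


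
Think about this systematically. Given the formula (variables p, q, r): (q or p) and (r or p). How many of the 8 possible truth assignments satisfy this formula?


Evaluate all 8 assignments for p, q, r:
p=0, q=0, r=0: 0
p=0, q=0, r=1: 0
p=0, q=1, r=0: 0
p=0, q=1, r=1: 1
p=1, q=0, r=0: 1
p=1, q=0, r=1: 1
p=1, q=1, r=0: 1
p=1, q=1, r=1: 1
Satisfying count = 5

5


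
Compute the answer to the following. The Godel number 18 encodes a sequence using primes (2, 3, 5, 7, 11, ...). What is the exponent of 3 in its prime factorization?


Factorize 18 by dividing by 3 repeatedly.
Division steps: 3 divides 18 exactly 2 time(s).
Exponent of 3 = 2

2


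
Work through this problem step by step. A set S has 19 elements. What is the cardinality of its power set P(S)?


The power set of a set with n elements has 2^n elements.
|P(S)| = 2^19 = 524288

524288


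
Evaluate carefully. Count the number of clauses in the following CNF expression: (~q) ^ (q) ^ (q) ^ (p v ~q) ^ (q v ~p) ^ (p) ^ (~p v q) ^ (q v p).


A CNF formula is a conjunction of clauses.
Clauses are separated by ^.
Counting the conjuncts: 8 clauses.

8


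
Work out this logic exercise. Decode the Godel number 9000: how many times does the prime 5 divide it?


Factorize 9000 by dividing by 5 repeatedly.
Division steps: 5 divides 9000 exactly 3 time(s).
Exponent of 5 = 3

3


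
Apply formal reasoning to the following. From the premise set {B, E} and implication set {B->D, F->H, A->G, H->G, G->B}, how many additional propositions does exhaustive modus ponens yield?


Initial facts: {B, E}
Apply modus ponens to closure:
  B and B->D  =>  D
Final known: {B, D, E}
New propositions: {D}
Count = 1

1


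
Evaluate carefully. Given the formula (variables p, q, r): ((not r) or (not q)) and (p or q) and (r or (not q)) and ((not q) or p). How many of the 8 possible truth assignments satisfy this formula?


Evaluate all 8 assignments for p, q, r:
p=0, q=0, r=0: 0
p=0, q=0, r=1: 0
p=0, q=1, r=0: 0
p=0, q=1, r=1: 0
p=1, q=0, r=0: 1
p=1, q=0, r=1: 1
p=1, q=1, r=0: 0
p=1, q=1, r=1: 0
Satisfying count = 2

2


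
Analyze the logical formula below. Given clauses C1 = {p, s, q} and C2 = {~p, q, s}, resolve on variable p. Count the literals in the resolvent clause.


Remove p from C1 and ~p from C2.
C1 remainder: {s, q}
C2 remainder: {q, s}
Union (resolvent): {q, s}
Resolvent has 2 literal(s).

2


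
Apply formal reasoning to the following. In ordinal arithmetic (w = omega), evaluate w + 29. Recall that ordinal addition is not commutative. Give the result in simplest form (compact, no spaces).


Compute w + 29.
Ordinal + is associative but NOT commutative; for finite n>0, n + w = w but w + n stays w+n.
w + 29 is already in normal form (a successor ordinal beyond w).
Result = w+29

w+29


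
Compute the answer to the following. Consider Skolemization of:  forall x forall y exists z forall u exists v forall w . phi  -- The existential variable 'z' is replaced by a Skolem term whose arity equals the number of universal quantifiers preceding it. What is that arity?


Quantifier prefix: forall x forall y exists z forall u exists v forall w
'z' is existentially quantified at position 3.
Universal variables preceding it: x, y
Skolem function arity = 2

2


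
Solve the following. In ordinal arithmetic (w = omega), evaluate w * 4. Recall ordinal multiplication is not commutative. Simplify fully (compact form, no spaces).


Compute w * 4.
Ordinal * is associative and left-distributive over +, but NOT commutative; for finite n>1, n*w = w but w*n stays w*n.
w * 4 means 4 copies of w concatenated: w*4.
Result = w*4

w*4


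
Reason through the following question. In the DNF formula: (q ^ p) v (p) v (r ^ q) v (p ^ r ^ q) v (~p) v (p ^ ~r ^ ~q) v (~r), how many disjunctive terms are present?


A DNF formula is a disjunction of terms (conjunctions).
Terms are separated by v.
Counting the disjuncts: 7 terms.

7


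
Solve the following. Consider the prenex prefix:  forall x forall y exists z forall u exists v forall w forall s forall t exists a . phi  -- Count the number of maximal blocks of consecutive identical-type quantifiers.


Quantifier-type sequence: A A E A E A A A E  (A=forall, E=exists)
Group into maximal same-type runs:
  Ax2 | Ex1 | Ax1 | Ex1 | Ax3 | Ex1
Number of blocks = 6

6


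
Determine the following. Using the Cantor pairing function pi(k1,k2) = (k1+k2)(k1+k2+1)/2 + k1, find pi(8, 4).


k1 + k2 = 12
(k1+k2)(k1+k2+1)/2 = 12 * 13 / 2 = 78
pi = 78 + 8 = 86

86


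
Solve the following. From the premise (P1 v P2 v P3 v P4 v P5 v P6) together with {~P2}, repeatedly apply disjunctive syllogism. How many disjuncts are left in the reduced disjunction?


Original disjuncts (6): P1, P2, P3, P4, P5, P6
Negated (eliminate): ~P2
Remaining disjuncts: P1, P3, P4, P5, P6
Count = 6 - 1 = 5

5


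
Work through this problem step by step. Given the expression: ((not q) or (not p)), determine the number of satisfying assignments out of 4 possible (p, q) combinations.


Check all 4 assignments:
p=0, q=0: 1
p=0, q=1: 1
p=1, q=0: 1
p=1, q=1: 0
Count of True = 3

3


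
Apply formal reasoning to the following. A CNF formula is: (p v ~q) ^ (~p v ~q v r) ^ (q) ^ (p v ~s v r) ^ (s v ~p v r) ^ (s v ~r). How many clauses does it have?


A CNF formula is a conjunction of clauses.
Clauses are separated by ^.
Counting the conjuncts: 6 clauses.

6


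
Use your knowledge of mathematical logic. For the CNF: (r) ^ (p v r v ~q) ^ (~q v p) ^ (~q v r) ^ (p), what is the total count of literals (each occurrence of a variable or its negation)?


Counting literals in each clause:
Clause 1: 1 literal(s)
Clause 2: 3 literal(s)
Clause 3: 2 literal(s)
Clause 4: 2 literal(s)
Clause 5: 1 literal(s)
Total = 9

9


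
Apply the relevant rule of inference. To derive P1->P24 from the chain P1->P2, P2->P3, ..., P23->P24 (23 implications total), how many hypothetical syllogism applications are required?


With 23 implications in a chain connecting 24 propositions:
P1->P2, P2->P3, ..., P23->P24
Steps needed = (number of implications) - 1 = 23 - 1 = 22

22


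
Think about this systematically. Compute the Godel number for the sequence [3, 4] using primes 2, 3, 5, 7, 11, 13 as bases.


Encode each element as an exponent of the corresponding prime:
  2^3 = 8
  3^4 = 81
Product = 8 * 81 = 648

648


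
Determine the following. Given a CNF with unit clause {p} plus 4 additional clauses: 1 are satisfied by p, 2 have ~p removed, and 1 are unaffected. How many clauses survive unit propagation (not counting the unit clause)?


Satisfied (removed): 1
Shortened (remain): 2
Unchanged (remain): 1
Remaining = 2 + 1 = 3

3


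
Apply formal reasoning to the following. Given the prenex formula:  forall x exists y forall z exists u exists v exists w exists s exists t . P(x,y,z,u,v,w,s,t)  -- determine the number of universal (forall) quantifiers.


Quantifier prefix: forall x exists y forall z exists u exists v exists w exists s exists t
Mark each quantifier type:
  U E U E E E E E
Universal count = 2, Existential count = 6
Asked for universal (forall) quantifiers: 2

2


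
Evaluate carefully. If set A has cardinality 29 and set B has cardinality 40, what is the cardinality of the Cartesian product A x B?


The Cartesian product A x B contains all ordered pairs (a, b).
|A x B| = |A| * |B| = 29 * 40 = 1160

1160


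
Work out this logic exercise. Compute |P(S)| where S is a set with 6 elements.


The power set of a set with n elements has 2^n elements.
|P(S)| = 2^6 = 64

64


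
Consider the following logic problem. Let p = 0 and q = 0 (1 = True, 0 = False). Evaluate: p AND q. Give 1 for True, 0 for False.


p = 0, q = 0
Operation: p AND q
Evaluate: 0 AND 0 = 0

0


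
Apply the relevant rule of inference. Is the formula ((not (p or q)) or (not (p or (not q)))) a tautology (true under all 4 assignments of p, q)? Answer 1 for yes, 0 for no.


Check all 4 assignments:
p=0, q=0: 1
p=0, q=1: 1
p=1, q=0: 0
p=1, q=1: 0
Satisfying count = 2/4.
Tautology iff count = 4: no.

0


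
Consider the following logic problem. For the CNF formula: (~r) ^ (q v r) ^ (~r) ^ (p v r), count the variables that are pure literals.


Check each variable for pure literal status:
p: pure positive
q: pure positive
r: mixed (not pure)
Pure literal count = 2

2


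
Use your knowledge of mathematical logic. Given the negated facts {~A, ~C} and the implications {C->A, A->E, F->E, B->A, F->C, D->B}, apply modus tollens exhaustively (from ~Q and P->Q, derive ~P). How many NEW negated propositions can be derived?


Initial negated facts: {~A, ~C}
Apply modus tollens to closure:
  ~A and B->A  =>  ~B
  ~C and F->C  =>  ~F
  ~B and D->B  =>  ~D
Final negated: {~A, ~B, ~C, ~D, ~F}
New negations: {~B, ~D, ~F}
Count = 3

3


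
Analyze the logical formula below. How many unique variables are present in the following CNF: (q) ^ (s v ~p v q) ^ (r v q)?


Identify each variable that appears in the formula.
Variables found: p, q, r, s
Count = 4

4


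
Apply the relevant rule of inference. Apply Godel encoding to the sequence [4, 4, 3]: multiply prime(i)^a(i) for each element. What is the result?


Encode each element as an exponent of the corresponding prime:
  2^4 = 16
  3^4 = 81
  5^3 = 125
Product = 16 * 81 * 125 = 162000

162000


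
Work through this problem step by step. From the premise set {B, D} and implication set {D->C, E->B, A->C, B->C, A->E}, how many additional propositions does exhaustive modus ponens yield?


Initial facts: {B, D}
Apply modus ponens to closure:
  D and D->C  =>  C
Final known: {B, C, D}
New propositions: {C}
Count = 1

1


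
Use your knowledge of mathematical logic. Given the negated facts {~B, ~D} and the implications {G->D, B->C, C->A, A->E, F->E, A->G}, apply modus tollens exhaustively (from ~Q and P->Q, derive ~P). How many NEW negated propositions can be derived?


Initial negated facts: {~B, ~D}
Apply modus tollens to closure:
  ~D and G->D  =>  ~G
  ~G and A->G  =>  ~A
  ~A and C->A  =>  ~C
Final negated: {~A, ~B, ~C, ~D, ~G}
New negations: {~A, ~C, ~G}
Count = 3

3


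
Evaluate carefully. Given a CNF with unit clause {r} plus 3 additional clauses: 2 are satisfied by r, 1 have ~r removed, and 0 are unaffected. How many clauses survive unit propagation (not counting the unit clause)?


Satisfied (removed): 2
Shortened (remain): 1
Unchanged (remain): 0
Remaining = 1 + 0 = 1

1


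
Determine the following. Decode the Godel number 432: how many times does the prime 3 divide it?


Factorize 432 by dividing by 3 repeatedly.
Division steps: 3 divides 432 exactly 3 time(s).
Exponent of 3 = 3

3


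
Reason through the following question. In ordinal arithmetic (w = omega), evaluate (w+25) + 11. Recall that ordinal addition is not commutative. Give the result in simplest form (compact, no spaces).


Compute (w+25) + 11.
Ordinal + is associative but NOT commutative; for finite n>0, n + w = w but w + n stays w+n.
By associativity: (w+25) + 11 = w + (25+11) = w+36.
Result = w+36

w+36


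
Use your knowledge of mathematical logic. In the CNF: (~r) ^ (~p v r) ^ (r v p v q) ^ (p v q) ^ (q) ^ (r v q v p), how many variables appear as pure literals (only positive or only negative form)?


Check each variable for pure literal status:
p: mixed (not pure)
q: pure positive
r: mixed (not pure)
Pure literal count = 1

1


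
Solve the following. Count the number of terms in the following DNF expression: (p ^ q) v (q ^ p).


A DNF formula is a disjunction of terms (conjunctions).
Terms are separated by v.
Counting the disjuncts: 2 terms.

2


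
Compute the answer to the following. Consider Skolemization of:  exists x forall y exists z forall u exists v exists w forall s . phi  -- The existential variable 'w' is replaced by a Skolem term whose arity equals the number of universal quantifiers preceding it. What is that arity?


Quantifier prefix: exists x forall y exists z forall u exists v exists w forall s
'w' is existentially quantified at position 6.
Universal variables preceding it: y, u
Skolem function arity = 2

2


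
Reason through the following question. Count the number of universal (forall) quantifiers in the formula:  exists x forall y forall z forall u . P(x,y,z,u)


Quantifier prefix: exists x forall y forall z forall u
Mark each quantifier type:
  E U U U
Universal count = 3, Existential count = 1
Asked for universal (forall) quantifiers: 3

3


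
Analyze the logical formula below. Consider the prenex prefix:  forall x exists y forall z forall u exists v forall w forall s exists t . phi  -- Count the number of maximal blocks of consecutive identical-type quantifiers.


Quantifier-type sequence: A E A A E A A E  (A=forall, E=exists)
Group into maximal same-type runs:
  Ax1 | Ex1 | Ax2 | Ex1 | Ax2 | Ex1
Number of blocks = 6

6


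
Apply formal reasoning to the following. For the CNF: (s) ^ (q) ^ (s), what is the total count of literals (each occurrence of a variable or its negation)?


Counting literals in each clause:
Clause 1: 1 literal(s)
Clause 2: 1 literal(s)
Clause 3: 1 literal(s)
Total = 3

3


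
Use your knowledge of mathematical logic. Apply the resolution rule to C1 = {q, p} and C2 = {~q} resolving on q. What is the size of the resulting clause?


Remove q from C1 and ~q from C2.
C1 remainder: {p}
C2 remainder: {}
Union (resolvent): {p}
Resolvent has 1 literal(s).

1


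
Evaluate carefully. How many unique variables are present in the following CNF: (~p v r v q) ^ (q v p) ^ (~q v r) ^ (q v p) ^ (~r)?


Identify each variable that appears in the formula.
Variables found: p, q, r
Count = 3

3


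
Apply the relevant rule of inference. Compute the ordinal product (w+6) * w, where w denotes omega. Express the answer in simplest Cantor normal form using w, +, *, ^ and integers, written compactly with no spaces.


Compute (w+6) * w.
Ordinal * is associative and left-distributive over +, but NOT commutative; for finite n>1, n*w = w but w*n stays w*n.
(w+6) * w = sup{(w+6)*k : k<w} = sup{w*k+6} = w^2 (the +6 tail is absorbed in the limit).
Result = w^2

w^2


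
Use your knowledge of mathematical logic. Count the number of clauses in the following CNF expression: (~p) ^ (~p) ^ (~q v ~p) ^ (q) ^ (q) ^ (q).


A CNF formula is a conjunction of clauses.
Clauses are separated by ^.
Counting the conjuncts: 6 clauses.

6


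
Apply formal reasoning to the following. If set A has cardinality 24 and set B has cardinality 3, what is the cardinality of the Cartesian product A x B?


The Cartesian product A x B contains all ordered pairs (a, b).
|A x B| = |A| * |B| = 24 * 3 = 72

72


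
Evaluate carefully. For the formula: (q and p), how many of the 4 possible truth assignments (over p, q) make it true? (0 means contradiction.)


Check all 4 assignments:
p=0, q=0: 0
p=0, q=1: 0
p=1, q=0: 0
p=1, q=1: 1
Count of True = 1

1


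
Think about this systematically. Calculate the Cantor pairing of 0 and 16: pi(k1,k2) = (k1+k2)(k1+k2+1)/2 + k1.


k1 + k2 = 16
(k1+k2)(k1+k2+1)/2 = 16 * 17 / 2 = 136
pi = 136 + 0 = 136

136


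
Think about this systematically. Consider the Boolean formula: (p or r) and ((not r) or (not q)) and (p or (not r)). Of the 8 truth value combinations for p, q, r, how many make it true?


Evaluate all 8 assignments for p, q, r:
p=0, q=0, r=0: 0
p=0, q=0, r=1: 0
p=0, q=1, r=0: 0
p=0, q=1, r=1: 0
p=1, q=0, r=0: 1
p=1, q=0, r=1: 1
p=1, q=1, r=0: 1
p=1, q=1, r=1: 0
Satisfying count = 3

3


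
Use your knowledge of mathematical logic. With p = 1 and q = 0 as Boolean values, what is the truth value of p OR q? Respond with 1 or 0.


p = 1, q = 0
Operation: p OR q
Evaluate: 1 OR 0 = 1

1


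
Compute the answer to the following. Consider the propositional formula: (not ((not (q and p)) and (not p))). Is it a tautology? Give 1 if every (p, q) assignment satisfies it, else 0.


Check all 4 assignments:
p=0, q=0: 0
p=0, q=1: 0
p=1, q=0: 1
p=1, q=1: 1
Satisfying count = 2/4.
Tautology iff count = 4: no.

0


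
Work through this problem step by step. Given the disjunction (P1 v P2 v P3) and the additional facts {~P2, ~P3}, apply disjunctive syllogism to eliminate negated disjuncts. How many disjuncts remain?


Original disjuncts (3): P1, P2, P3
Negated (eliminate): ~P2, ~P3
Remaining disjuncts: P1
Count = 3 - 2 = 1

1


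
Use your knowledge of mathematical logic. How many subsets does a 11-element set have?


The power set of a set with n elements has 2^n elements.
|P(S)| = 2^11 = 2048

2048


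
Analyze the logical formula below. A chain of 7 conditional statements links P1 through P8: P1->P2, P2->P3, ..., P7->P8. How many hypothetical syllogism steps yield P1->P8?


With 7 implications in a chain connecting 8 propositions:
P1->P2, P2->P3, ..., P7->P8
Steps needed = (number of implications) - 1 = 7 - 1 = 6

6


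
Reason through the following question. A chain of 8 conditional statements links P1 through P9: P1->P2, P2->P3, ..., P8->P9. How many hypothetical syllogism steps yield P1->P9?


With 8 implications in a chain connecting 9 propositions:
P1->P2, P2->P3, ..., P8->P9
Steps needed = (number of implications) - 1 = 8 - 1 = 7

7


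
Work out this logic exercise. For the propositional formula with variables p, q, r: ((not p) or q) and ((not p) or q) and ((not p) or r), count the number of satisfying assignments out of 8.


Evaluate all 8 assignments for p, q, r:
p=0, q=0, r=0: 1
p=0, q=0, r=1: 1
p=0, q=1, r=0: 1
p=0, q=1, r=1: 1
p=1, q=0, r=0: 0
p=1, q=0, r=1: 0
p=1, q=1, r=0: 0
p=1, q=1, r=1: 1
Satisfying count = 5

5


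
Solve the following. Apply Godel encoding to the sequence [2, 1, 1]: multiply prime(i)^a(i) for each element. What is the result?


Encode each element as an exponent of the corresponding prime:
  2^2 = 4
  3^1 = 3
  5^1 = 5
Product = 4 * 3 * 5 = 60

60
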